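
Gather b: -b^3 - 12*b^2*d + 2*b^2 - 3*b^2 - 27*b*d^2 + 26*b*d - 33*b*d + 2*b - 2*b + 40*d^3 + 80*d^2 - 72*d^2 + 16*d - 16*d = -b^3 + b^2*(-12*d - 1) + b*(-27*d^2 - 7*d) + 40*d^3 + 8*d^2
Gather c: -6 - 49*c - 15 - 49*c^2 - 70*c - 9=-49*c^2 - 119*c - 30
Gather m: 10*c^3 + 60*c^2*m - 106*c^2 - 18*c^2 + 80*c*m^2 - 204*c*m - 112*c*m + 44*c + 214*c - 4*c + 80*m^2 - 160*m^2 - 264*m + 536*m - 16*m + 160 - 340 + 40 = 10*c^3 - 124*c^2 + 254*c + m^2*(80*c - 80) + m*(60*c^2 - 316*c + 256) - 140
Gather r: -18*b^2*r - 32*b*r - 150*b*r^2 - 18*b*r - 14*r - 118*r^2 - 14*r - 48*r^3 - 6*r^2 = -48*r^3 + r^2*(-150*b - 124) + r*(-18*b^2 - 50*b - 28)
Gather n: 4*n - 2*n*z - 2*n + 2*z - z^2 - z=n*(2 - 2*z) - z^2 + z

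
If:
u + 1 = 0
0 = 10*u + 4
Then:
No Solution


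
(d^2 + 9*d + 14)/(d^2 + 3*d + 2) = (d + 7)/(d + 1)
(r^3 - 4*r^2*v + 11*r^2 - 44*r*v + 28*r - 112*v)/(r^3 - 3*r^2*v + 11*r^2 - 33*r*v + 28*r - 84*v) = (r - 4*v)/(r - 3*v)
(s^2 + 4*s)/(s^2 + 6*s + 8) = s/(s + 2)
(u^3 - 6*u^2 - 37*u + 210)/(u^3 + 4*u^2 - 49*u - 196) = (u^2 + u - 30)/(u^2 + 11*u + 28)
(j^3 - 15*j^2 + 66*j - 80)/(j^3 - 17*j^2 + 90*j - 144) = (j^2 - 7*j + 10)/(j^2 - 9*j + 18)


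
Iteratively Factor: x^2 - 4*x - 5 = (x - 5)*(x + 1)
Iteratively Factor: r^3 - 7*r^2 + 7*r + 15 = (r + 1)*(r^2 - 8*r + 15) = (r - 3)*(r + 1)*(r - 5)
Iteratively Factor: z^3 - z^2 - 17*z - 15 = (z + 3)*(z^2 - 4*z - 5) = (z - 5)*(z + 3)*(z + 1)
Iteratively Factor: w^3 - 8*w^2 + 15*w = (w - 5)*(w^2 - 3*w) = w*(w - 5)*(w - 3)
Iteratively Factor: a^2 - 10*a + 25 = (a - 5)*(a - 5)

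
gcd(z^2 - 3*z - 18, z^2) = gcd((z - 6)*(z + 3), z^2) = 1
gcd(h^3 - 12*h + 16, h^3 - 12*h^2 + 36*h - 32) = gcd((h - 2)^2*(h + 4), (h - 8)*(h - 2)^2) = h^2 - 4*h + 4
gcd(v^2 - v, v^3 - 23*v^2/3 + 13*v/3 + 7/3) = v - 1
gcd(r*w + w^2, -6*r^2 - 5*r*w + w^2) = r + w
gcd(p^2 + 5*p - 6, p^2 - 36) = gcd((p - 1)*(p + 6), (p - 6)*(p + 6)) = p + 6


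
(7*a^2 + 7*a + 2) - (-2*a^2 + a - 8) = 9*a^2 + 6*a + 10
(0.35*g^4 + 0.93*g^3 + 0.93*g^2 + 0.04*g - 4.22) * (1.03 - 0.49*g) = -0.1715*g^5 - 0.0952*g^4 + 0.5022*g^3 + 0.9383*g^2 + 2.109*g - 4.3466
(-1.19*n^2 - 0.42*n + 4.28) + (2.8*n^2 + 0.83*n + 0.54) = 1.61*n^2 + 0.41*n + 4.82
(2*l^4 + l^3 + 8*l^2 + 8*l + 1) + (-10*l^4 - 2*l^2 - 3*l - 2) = -8*l^4 + l^3 + 6*l^2 + 5*l - 1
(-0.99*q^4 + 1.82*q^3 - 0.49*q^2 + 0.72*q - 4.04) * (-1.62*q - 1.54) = 1.6038*q^5 - 1.4238*q^4 - 2.009*q^3 - 0.4118*q^2 + 5.436*q + 6.2216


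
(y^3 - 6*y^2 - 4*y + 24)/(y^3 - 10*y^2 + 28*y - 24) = (y + 2)/(y - 2)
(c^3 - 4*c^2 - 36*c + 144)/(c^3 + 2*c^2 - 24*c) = (c - 6)/c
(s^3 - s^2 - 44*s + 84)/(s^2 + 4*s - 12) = (s^2 + s - 42)/(s + 6)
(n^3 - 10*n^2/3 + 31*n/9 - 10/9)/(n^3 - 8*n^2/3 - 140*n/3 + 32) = (3*n^2 - 8*n + 5)/(3*(n^2 - 2*n - 48))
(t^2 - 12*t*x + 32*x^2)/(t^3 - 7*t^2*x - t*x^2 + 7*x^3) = (t^2 - 12*t*x + 32*x^2)/(t^3 - 7*t^2*x - t*x^2 + 7*x^3)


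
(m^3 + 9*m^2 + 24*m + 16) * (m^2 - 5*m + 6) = m^5 + 4*m^4 - 15*m^3 - 50*m^2 + 64*m + 96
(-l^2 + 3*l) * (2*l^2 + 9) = -2*l^4 + 6*l^3 - 9*l^2 + 27*l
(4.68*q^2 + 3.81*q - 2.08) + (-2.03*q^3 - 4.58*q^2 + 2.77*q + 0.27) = -2.03*q^3 + 0.0999999999999996*q^2 + 6.58*q - 1.81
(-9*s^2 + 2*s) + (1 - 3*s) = -9*s^2 - s + 1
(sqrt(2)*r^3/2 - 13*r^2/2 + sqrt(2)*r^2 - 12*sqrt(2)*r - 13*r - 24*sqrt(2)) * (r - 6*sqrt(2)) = sqrt(2)*r^4/2 - 25*r^3/2 + sqrt(2)*r^3 - 25*r^2 + 27*sqrt(2)*r^2 + 54*sqrt(2)*r + 144*r + 288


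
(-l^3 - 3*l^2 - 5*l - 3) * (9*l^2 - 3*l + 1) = -9*l^5 - 24*l^4 - 37*l^3 - 15*l^2 + 4*l - 3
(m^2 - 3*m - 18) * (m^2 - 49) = m^4 - 3*m^3 - 67*m^2 + 147*m + 882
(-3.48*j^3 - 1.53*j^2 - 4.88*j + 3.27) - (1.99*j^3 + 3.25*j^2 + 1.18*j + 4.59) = -5.47*j^3 - 4.78*j^2 - 6.06*j - 1.32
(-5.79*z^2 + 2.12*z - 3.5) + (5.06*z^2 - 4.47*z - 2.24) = -0.73*z^2 - 2.35*z - 5.74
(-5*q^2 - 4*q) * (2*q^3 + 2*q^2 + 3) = -10*q^5 - 18*q^4 - 8*q^3 - 15*q^2 - 12*q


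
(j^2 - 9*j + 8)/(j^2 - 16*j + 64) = (j - 1)/(j - 8)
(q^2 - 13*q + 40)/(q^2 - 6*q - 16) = (q - 5)/(q + 2)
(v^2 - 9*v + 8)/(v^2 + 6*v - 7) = (v - 8)/(v + 7)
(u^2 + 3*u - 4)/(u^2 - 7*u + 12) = (u^2 + 3*u - 4)/(u^2 - 7*u + 12)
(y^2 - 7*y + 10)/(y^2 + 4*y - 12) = (y - 5)/(y + 6)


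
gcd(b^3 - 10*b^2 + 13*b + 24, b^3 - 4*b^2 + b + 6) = b^2 - 2*b - 3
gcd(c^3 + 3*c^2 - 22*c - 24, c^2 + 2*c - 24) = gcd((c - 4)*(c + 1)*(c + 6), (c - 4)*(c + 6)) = c^2 + 2*c - 24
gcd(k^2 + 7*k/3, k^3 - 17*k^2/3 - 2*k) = k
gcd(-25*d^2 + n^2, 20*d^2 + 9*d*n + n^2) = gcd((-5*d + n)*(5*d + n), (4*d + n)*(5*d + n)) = 5*d + n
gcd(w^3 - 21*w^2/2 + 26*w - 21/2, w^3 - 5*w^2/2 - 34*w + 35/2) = w^2 - 15*w/2 + 7/2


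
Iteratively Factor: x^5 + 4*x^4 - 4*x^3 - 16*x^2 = (x - 2)*(x^4 + 6*x^3 + 8*x^2) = (x - 2)*(x + 2)*(x^3 + 4*x^2) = x*(x - 2)*(x + 2)*(x^2 + 4*x) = x*(x - 2)*(x + 2)*(x + 4)*(x)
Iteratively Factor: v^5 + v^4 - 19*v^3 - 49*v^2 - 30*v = (v)*(v^4 + v^3 - 19*v^2 - 49*v - 30) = v*(v + 3)*(v^3 - 2*v^2 - 13*v - 10) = v*(v + 2)*(v + 3)*(v^2 - 4*v - 5) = v*(v + 1)*(v + 2)*(v + 3)*(v - 5)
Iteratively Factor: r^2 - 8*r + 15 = (r - 3)*(r - 5)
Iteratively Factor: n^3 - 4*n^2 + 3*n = (n - 3)*(n^2 - n) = n*(n - 3)*(n - 1)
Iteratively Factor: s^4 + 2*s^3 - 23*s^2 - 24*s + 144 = (s - 3)*(s^3 + 5*s^2 - 8*s - 48) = (s - 3)*(s + 4)*(s^2 + s - 12) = (s - 3)^2*(s + 4)*(s + 4)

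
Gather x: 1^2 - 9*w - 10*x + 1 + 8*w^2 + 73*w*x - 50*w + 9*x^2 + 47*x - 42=8*w^2 - 59*w + 9*x^2 + x*(73*w + 37) - 40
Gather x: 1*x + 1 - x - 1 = 0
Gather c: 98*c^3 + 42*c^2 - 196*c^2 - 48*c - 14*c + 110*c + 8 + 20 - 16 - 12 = 98*c^3 - 154*c^2 + 48*c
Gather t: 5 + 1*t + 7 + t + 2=2*t + 14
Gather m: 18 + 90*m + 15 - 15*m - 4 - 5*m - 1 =70*m + 28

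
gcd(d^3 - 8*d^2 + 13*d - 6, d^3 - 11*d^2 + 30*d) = d - 6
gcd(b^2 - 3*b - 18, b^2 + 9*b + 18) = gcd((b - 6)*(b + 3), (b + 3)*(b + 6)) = b + 3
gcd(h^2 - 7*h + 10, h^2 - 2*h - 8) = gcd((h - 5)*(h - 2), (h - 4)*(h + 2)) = 1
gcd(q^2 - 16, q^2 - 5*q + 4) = q - 4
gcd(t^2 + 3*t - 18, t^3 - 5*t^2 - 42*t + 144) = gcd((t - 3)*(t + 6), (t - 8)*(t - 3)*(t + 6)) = t^2 + 3*t - 18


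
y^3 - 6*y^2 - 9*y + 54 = (y - 6)*(y - 3)*(y + 3)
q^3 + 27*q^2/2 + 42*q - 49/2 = (q - 1/2)*(q + 7)^2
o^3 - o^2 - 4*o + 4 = (o - 2)*(o - 1)*(o + 2)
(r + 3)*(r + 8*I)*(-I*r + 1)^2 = -r^4 - 3*r^3 - 10*I*r^3 + 17*r^2 - 30*I*r^2 + 51*r + 8*I*r + 24*I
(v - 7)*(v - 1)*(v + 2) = v^3 - 6*v^2 - 9*v + 14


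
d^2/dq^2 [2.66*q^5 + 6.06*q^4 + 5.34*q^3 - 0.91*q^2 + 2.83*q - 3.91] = 53.2*q^3 + 72.72*q^2 + 32.04*q - 1.82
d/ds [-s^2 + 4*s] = 4 - 2*s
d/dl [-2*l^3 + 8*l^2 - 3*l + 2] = -6*l^2 + 16*l - 3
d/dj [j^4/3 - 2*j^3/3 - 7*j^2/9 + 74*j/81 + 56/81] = 4*j^3/3 - 2*j^2 - 14*j/9 + 74/81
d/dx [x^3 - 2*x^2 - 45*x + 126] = 3*x^2 - 4*x - 45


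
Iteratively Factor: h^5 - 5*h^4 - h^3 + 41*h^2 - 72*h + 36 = (h - 2)*(h^4 - 3*h^3 - 7*h^2 + 27*h - 18) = (h - 2)^2*(h^3 - h^2 - 9*h + 9) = (h - 2)^2*(h + 3)*(h^2 - 4*h + 3) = (h - 2)^2*(h - 1)*(h + 3)*(h - 3)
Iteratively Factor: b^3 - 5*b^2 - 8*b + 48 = (b - 4)*(b^2 - b - 12) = (b - 4)^2*(b + 3)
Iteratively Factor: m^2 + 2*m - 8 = (m + 4)*(m - 2)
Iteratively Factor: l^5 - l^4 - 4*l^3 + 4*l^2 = (l)*(l^4 - l^3 - 4*l^2 + 4*l) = l^2*(l^3 - l^2 - 4*l + 4) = l^2*(l + 2)*(l^2 - 3*l + 2) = l^2*(l - 1)*(l + 2)*(l - 2)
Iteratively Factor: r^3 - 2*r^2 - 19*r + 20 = (r - 1)*(r^2 - r - 20) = (r - 1)*(r + 4)*(r - 5)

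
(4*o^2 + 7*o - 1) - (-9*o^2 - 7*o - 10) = 13*o^2 + 14*o + 9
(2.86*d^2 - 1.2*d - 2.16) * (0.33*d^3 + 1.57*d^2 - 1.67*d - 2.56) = 0.9438*d^5 + 4.0942*d^4 - 7.373*d^3 - 8.7088*d^2 + 6.6792*d + 5.5296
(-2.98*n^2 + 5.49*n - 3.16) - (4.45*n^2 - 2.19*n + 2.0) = -7.43*n^2 + 7.68*n - 5.16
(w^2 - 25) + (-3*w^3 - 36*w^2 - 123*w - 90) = -3*w^3 - 35*w^2 - 123*w - 115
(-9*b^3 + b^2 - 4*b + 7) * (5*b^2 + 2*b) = -45*b^5 - 13*b^4 - 18*b^3 + 27*b^2 + 14*b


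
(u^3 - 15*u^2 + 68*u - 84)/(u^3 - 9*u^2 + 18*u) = (u^2 - 9*u + 14)/(u*(u - 3))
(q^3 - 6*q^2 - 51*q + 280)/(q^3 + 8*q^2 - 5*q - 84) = (q^2 - 13*q + 40)/(q^2 + q - 12)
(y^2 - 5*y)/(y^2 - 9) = y*(y - 5)/(y^2 - 9)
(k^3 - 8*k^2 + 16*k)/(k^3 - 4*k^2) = (k - 4)/k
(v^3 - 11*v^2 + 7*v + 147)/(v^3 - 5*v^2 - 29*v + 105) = (v^2 - 4*v - 21)/(v^2 + 2*v - 15)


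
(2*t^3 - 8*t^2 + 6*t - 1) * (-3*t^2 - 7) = -6*t^5 + 24*t^4 - 32*t^3 + 59*t^2 - 42*t + 7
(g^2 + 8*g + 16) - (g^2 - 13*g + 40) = 21*g - 24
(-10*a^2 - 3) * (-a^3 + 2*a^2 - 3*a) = 10*a^5 - 20*a^4 + 33*a^3 - 6*a^2 + 9*a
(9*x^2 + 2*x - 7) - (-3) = 9*x^2 + 2*x - 4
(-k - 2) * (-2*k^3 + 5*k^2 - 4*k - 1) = 2*k^4 - k^3 - 6*k^2 + 9*k + 2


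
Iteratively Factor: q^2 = (q)*(q)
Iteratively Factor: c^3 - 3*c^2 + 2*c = (c - 2)*(c^2 - c) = (c - 2)*(c - 1)*(c)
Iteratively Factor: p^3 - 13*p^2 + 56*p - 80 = (p - 4)*(p^2 - 9*p + 20) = (p - 5)*(p - 4)*(p - 4)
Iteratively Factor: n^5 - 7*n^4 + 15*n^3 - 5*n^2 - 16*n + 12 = (n - 1)*(n^4 - 6*n^3 + 9*n^2 + 4*n - 12) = (n - 2)*(n - 1)*(n^3 - 4*n^2 + n + 6) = (n - 2)*(n - 1)*(n + 1)*(n^2 - 5*n + 6) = (n - 3)*(n - 2)*(n - 1)*(n + 1)*(n - 2)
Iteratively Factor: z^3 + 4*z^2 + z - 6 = (z + 2)*(z^2 + 2*z - 3) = (z + 2)*(z + 3)*(z - 1)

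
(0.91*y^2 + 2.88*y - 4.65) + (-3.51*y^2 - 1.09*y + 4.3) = -2.6*y^2 + 1.79*y - 0.350000000000001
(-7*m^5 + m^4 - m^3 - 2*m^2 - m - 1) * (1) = -7*m^5 + m^4 - m^3 - 2*m^2 - m - 1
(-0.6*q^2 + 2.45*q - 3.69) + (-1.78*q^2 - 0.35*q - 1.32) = -2.38*q^2 + 2.1*q - 5.01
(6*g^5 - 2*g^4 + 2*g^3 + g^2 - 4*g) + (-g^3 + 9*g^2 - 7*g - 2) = 6*g^5 - 2*g^4 + g^3 + 10*g^2 - 11*g - 2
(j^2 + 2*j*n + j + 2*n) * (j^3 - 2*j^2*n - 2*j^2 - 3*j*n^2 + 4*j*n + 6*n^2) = j^5 - j^4 - 7*j^3*n^2 - 2*j^3 - 6*j^2*n^3 + 7*j^2*n^2 + 6*j*n^3 + 14*j*n^2 + 12*n^3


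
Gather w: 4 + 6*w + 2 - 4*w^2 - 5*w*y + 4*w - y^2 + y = -4*w^2 + w*(10 - 5*y) - y^2 + y + 6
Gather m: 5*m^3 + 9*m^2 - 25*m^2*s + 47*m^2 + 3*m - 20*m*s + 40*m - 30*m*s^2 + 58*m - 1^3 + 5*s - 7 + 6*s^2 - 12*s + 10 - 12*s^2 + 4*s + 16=5*m^3 + m^2*(56 - 25*s) + m*(-30*s^2 - 20*s + 101) - 6*s^2 - 3*s + 18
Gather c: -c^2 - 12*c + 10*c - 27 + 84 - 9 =-c^2 - 2*c + 48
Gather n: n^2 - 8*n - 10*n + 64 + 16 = n^2 - 18*n + 80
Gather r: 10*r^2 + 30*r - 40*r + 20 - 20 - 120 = 10*r^2 - 10*r - 120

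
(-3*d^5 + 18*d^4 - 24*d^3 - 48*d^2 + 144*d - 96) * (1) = -3*d^5 + 18*d^4 - 24*d^3 - 48*d^2 + 144*d - 96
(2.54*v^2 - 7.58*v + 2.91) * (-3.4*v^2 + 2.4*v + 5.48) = -8.636*v^4 + 31.868*v^3 - 14.1668*v^2 - 34.5544*v + 15.9468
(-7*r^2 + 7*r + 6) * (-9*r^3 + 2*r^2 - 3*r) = 63*r^5 - 77*r^4 - 19*r^3 - 9*r^2 - 18*r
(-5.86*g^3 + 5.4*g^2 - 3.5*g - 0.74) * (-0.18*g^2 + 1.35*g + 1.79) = 1.0548*g^5 - 8.883*g^4 - 2.5694*g^3 + 5.0742*g^2 - 7.264*g - 1.3246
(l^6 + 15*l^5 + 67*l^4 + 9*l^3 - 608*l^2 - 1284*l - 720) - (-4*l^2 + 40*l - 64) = l^6 + 15*l^5 + 67*l^4 + 9*l^3 - 604*l^2 - 1324*l - 656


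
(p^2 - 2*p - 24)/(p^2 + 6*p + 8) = (p - 6)/(p + 2)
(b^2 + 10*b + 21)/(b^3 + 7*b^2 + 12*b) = (b + 7)/(b*(b + 4))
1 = 1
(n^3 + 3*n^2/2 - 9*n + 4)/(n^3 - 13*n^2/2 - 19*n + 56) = (2*n^2 + 7*n - 4)/(2*n^2 - 9*n - 56)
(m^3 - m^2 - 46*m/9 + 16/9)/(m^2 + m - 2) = (m^2 - 3*m + 8/9)/(m - 1)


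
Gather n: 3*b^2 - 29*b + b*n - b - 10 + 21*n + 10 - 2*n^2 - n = 3*b^2 - 30*b - 2*n^2 + n*(b + 20)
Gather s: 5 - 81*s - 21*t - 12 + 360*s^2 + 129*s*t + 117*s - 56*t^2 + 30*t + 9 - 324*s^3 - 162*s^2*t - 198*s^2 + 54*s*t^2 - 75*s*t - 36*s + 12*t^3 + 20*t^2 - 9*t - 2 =-324*s^3 + s^2*(162 - 162*t) + s*(54*t^2 + 54*t) + 12*t^3 - 36*t^2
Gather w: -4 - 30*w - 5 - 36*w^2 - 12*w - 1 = -36*w^2 - 42*w - 10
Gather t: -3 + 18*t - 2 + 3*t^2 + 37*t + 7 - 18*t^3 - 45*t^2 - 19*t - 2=-18*t^3 - 42*t^2 + 36*t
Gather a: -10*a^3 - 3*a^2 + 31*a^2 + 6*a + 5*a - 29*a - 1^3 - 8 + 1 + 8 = -10*a^3 + 28*a^2 - 18*a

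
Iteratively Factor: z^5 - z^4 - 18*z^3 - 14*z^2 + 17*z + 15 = (z - 5)*(z^4 + 4*z^3 + 2*z^2 - 4*z - 3) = (z - 5)*(z - 1)*(z^3 + 5*z^2 + 7*z + 3) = (z - 5)*(z - 1)*(z + 1)*(z^2 + 4*z + 3) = (z - 5)*(z - 1)*(z + 1)^2*(z + 3)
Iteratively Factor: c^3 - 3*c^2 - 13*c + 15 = (c - 5)*(c^2 + 2*c - 3) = (c - 5)*(c - 1)*(c + 3)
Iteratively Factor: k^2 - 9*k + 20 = (k - 5)*(k - 4)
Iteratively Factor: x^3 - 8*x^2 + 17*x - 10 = (x - 1)*(x^2 - 7*x + 10) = (x - 5)*(x - 1)*(x - 2)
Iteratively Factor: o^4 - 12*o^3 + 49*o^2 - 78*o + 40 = (o - 1)*(o^3 - 11*o^2 + 38*o - 40) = (o - 5)*(o - 1)*(o^2 - 6*o + 8) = (o - 5)*(o - 2)*(o - 1)*(o - 4)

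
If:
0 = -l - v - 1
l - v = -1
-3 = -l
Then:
No Solution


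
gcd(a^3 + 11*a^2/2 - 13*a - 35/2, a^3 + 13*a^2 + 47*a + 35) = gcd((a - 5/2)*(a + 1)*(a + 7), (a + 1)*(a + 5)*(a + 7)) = a^2 + 8*a + 7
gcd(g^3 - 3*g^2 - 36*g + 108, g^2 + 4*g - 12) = g + 6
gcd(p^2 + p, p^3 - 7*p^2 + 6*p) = p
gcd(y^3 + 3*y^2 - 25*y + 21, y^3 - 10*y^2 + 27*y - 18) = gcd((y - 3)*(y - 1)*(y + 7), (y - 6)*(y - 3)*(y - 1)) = y^2 - 4*y + 3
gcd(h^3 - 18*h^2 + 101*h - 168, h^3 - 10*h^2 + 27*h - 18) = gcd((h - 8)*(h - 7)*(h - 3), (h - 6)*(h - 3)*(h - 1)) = h - 3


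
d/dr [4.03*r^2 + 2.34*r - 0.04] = 8.06*r + 2.34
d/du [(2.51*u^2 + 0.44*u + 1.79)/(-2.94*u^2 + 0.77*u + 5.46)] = (3.2263*u^2 + 37.9344*u + 1.0241)/(8.6436*u^4 - 4.5276*u^3 - 31.5119*u^2 + 8.4084*u + 29.8116)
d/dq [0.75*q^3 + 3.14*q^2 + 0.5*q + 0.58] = 2.25*q^2 + 6.28*q + 0.5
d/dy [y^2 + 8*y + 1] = 2*y + 8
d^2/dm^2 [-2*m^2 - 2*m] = -4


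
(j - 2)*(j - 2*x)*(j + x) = j^3 - j^2*x - 2*j^2 - 2*j*x^2 + 2*j*x + 4*x^2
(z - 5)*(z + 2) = z^2 - 3*z - 10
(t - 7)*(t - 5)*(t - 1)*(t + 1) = t^4 - 12*t^3 + 34*t^2 + 12*t - 35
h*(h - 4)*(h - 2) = h^3 - 6*h^2 + 8*h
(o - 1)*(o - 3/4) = o^2 - 7*o/4 + 3/4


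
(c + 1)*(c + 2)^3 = c^4 + 7*c^3 + 18*c^2 + 20*c + 8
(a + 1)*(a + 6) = a^2 + 7*a + 6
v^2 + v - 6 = (v - 2)*(v + 3)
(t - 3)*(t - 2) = t^2 - 5*t + 6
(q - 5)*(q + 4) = q^2 - q - 20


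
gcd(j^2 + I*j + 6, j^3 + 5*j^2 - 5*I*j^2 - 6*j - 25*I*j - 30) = j - 2*I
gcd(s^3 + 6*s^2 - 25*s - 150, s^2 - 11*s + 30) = s - 5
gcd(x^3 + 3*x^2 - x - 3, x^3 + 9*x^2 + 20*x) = 1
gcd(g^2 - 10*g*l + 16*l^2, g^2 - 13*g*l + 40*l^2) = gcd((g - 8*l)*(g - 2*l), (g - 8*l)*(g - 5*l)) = g - 8*l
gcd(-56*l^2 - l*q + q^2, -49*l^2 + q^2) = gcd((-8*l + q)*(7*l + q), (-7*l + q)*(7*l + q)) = 7*l + q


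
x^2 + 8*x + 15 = (x + 3)*(x + 5)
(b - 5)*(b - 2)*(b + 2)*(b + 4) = b^4 - b^3 - 24*b^2 + 4*b + 80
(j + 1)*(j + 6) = j^2 + 7*j + 6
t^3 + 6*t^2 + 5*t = t*(t + 1)*(t + 5)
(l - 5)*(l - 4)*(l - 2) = l^3 - 11*l^2 + 38*l - 40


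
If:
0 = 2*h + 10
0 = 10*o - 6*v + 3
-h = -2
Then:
No Solution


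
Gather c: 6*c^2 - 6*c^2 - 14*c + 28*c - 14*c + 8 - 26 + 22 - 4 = 0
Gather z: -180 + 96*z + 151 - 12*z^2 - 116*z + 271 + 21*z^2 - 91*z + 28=9*z^2 - 111*z + 270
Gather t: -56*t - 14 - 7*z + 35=-56*t - 7*z + 21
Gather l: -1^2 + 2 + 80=81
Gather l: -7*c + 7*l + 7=-7*c + 7*l + 7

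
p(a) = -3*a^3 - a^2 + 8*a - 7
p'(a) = -9*a^2 - 2*a + 8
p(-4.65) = 235.81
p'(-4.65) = -177.30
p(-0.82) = -12.58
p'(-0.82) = 3.59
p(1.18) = -3.88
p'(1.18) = -6.89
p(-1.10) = -13.02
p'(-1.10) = -0.69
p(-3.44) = 75.77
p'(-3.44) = -91.62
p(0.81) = -2.77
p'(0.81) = 0.48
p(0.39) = -4.21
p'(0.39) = 5.85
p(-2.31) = 6.16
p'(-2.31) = -35.40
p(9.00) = -2203.00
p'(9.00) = -739.00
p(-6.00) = 557.00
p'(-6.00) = -304.00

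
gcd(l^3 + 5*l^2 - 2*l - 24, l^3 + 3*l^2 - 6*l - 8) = l^2 + 2*l - 8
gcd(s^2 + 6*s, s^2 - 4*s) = s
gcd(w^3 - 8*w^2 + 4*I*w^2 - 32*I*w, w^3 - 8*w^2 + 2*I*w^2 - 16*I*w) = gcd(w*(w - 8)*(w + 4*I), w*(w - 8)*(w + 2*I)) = w^2 - 8*w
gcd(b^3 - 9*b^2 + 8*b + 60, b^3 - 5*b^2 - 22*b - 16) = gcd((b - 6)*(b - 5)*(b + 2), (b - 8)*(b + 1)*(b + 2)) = b + 2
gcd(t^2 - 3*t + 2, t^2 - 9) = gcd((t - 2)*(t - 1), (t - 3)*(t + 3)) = 1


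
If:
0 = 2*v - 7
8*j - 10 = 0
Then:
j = 5/4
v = 7/2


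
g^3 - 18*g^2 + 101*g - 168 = (g - 8)*(g - 7)*(g - 3)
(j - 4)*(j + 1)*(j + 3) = j^3 - 13*j - 12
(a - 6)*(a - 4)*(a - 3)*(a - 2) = a^4 - 15*a^3 + 80*a^2 - 180*a + 144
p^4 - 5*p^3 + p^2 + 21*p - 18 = (p - 3)^2*(p - 1)*(p + 2)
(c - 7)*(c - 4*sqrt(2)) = c^2 - 7*c - 4*sqrt(2)*c + 28*sqrt(2)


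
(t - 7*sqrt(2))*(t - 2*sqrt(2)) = t^2 - 9*sqrt(2)*t + 28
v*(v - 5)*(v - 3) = v^3 - 8*v^2 + 15*v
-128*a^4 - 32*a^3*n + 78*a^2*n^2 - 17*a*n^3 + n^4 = (-8*a + n)^2*(-2*a + n)*(a + n)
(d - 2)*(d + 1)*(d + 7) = d^3 + 6*d^2 - 9*d - 14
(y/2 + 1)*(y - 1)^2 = y^3/2 - 3*y/2 + 1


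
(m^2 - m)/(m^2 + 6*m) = (m - 1)/(m + 6)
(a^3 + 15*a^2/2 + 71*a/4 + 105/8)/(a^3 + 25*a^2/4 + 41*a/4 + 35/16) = 2*(2*a + 3)/(4*a + 1)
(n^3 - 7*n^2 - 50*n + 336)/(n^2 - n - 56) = n - 6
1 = 1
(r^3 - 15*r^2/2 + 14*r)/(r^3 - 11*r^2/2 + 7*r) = (r - 4)/(r - 2)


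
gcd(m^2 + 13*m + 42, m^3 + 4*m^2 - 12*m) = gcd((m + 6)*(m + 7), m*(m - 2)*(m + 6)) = m + 6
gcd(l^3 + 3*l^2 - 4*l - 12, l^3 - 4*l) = l^2 - 4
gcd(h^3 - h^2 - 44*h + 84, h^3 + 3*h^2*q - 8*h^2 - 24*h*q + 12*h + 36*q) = h^2 - 8*h + 12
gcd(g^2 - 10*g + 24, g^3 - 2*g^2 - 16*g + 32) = g - 4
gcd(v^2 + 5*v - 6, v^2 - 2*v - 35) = 1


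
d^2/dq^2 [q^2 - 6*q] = 2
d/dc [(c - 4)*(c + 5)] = 2*c + 1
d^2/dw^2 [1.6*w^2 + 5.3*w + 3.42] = 3.20000000000000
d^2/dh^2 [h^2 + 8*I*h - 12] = 2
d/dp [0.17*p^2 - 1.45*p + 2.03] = 0.34*p - 1.45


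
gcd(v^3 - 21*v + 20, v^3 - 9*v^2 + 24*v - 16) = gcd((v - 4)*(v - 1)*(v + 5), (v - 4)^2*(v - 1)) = v^2 - 5*v + 4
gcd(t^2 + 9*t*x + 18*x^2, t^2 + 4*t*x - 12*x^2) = t + 6*x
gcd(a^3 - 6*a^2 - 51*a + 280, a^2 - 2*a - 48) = a - 8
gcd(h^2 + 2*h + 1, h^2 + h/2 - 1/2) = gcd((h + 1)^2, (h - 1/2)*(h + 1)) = h + 1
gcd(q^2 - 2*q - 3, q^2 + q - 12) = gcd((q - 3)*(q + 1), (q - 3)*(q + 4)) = q - 3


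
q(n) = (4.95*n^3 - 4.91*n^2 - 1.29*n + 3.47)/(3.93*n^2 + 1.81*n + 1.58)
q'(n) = (-7.86*n - 1.81)*(4.95*n^3 - 4.91*n^2 - 1.29*n + 3.47)/(3.93*n^2 + 1.81*n + 1.58)^2 + (14.85*n^2 - 9.82*n - 1.29)/(3.93*n^2 + 1.81*n + 1.58)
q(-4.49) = -7.40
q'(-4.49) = 1.30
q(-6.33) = -9.76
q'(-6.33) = 1.27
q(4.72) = 4.18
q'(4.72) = 1.23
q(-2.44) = -4.60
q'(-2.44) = 1.52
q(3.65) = 2.87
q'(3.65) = 1.21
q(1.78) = 0.78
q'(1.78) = 0.92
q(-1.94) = -3.78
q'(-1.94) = 1.77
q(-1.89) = -3.69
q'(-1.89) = 1.81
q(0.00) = 2.20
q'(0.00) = -3.33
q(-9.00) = -13.15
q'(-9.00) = 1.26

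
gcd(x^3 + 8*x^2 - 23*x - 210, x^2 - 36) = x + 6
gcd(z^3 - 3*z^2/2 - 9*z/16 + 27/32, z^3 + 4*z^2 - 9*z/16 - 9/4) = z^2 - 9/16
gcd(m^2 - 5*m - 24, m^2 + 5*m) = 1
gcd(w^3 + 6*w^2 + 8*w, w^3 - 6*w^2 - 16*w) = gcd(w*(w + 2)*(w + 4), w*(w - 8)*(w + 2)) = w^2 + 2*w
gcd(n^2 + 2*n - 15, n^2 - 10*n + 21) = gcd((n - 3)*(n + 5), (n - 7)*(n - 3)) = n - 3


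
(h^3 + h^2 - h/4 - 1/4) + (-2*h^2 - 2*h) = h^3 - h^2 - 9*h/4 - 1/4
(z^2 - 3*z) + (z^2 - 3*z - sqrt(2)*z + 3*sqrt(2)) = 2*z^2 - 6*z - sqrt(2)*z + 3*sqrt(2)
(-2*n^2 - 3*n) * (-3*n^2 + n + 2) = 6*n^4 + 7*n^3 - 7*n^2 - 6*n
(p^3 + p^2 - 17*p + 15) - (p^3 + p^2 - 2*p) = 15 - 15*p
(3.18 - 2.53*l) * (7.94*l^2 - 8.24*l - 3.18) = -20.0882*l^3 + 46.0964*l^2 - 18.1578*l - 10.1124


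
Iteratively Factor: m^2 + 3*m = (m + 3)*(m)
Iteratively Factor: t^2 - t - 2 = (t + 1)*(t - 2)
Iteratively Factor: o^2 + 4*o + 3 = (o + 3)*(o + 1)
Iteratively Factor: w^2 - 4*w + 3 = (w - 1)*(w - 3)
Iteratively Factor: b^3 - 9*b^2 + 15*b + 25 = (b - 5)*(b^2 - 4*b - 5) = (b - 5)^2*(b + 1)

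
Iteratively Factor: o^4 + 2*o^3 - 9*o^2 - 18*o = (o)*(o^3 + 2*o^2 - 9*o - 18) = o*(o + 3)*(o^2 - o - 6) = o*(o + 2)*(o + 3)*(o - 3)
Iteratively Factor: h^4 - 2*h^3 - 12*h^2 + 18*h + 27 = (h + 1)*(h^3 - 3*h^2 - 9*h + 27) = (h - 3)*(h + 1)*(h^2 - 9) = (h - 3)^2*(h + 1)*(h + 3)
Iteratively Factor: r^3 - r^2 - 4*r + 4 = (r - 1)*(r^2 - 4) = (r - 2)*(r - 1)*(r + 2)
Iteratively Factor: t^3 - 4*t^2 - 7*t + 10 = (t - 1)*(t^2 - 3*t - 10) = (t - 1)*(t + 2)*(t - 5)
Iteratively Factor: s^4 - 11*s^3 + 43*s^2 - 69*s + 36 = (s - 3)*(s^3 - 8*s^2 + 19*s - 12) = (s - 4)*(s - 3)*(s^2 - 4*s + 3) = (s - 4)*(s - 3)^2*(s - 1)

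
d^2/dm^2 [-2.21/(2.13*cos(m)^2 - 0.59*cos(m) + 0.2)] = (40.106196*(1 - cos(m)^2)^2 - 8.331921*cos(m)^3 + 17.056559*cos(m)^2 + 16.924622*cos(m) - 39.761878)/(2.13*cos(m)^2 - 0.59*cos(m) + 0.2)^3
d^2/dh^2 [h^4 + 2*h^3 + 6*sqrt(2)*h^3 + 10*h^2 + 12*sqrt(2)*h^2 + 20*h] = 12*h^2 + 12*h + 36*sqrt(2)*h + 20 + 24*sqrt(2)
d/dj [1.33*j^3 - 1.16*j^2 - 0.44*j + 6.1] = 3.99*j^2 - 2.32*j - 0.44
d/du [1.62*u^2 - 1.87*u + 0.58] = 3.24*u - 1.87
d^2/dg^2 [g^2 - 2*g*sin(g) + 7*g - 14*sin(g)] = 2*g*sin(g) + 14*sin(g) - 4*cos(g) + 2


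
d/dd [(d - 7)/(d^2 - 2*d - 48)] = (d^2 - 2*d - 2*(d - 7)*(d - 1) - 48)/(-d^2 + 2*d + 48)^2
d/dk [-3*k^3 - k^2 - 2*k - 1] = -9*k^2 - 2*k - 2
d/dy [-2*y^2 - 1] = -4*y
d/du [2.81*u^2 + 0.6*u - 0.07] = 5.62*u + 0.6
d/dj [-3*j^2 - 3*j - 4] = -6*j - 3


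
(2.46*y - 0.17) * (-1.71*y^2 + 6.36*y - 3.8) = -4.2066*y^3 + 15.9363*y^2 - 10.4292*y + 0.646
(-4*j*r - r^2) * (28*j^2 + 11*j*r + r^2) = -112*j^3*r - 72*j^2*r^2 - 15*j*r^3 - r^4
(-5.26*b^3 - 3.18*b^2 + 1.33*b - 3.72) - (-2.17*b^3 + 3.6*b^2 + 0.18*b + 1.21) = -3.09*b^3 - 6.78*b^2 + 1.15*b - 4.93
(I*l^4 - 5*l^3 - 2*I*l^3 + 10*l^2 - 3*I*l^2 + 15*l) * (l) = I*l^5 - 5*l^4 - 2*I*l^4 + 10*l^3 - 3*I*l^3 + 15*l^2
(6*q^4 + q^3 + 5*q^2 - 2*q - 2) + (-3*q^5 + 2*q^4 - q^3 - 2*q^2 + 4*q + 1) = -3*q^5 + 8*q^4 + 3*q^2 + 2*q - 1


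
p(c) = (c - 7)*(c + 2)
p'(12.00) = 19.00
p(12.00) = 70.00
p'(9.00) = 13.00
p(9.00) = 22.00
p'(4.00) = 3.00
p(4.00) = -18.00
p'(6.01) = 7.02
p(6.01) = -7.93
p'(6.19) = 7.38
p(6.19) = -6.63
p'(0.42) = -4.16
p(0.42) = -15.92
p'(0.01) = -4.98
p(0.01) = -14.05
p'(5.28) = 5.56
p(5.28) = -12.52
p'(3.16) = 1.32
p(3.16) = -19.81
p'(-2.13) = -9.26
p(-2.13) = 1.19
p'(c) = 2*c - 5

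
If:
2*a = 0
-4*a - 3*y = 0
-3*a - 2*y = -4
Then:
No Solution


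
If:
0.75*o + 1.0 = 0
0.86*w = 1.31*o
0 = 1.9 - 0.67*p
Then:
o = -1.33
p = 2.84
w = -2.03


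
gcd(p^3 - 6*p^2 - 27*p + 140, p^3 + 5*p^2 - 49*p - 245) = p^2 - 2*p - 35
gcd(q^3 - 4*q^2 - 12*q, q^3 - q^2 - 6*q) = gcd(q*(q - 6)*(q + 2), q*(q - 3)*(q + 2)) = q^2 + 2*q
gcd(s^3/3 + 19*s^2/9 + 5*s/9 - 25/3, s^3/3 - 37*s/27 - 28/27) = 1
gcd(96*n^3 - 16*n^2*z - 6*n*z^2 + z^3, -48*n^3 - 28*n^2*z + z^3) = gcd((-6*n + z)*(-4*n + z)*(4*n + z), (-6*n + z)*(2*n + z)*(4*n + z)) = -24*n^2 - 2*n*z + z^2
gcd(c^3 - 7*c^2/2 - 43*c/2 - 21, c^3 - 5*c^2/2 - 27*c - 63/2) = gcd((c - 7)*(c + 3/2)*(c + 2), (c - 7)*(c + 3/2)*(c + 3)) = c^2 - 11*c/2 - 21/2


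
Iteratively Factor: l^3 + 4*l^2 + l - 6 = (l + 3)*(l^2 + l - 2) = (l + 2)*(l + 3)*(l - 1)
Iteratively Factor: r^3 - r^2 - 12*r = (r - 4)*(r^2 + 3*r) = (r - 4)*(r + 3)*(r)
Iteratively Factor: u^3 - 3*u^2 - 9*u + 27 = (u - 3)*(u^2 - 9) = (u - 3)^2*(u + 3)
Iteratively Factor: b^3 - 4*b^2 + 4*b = (b)*(b^2 - 4*b + 4) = b*(b - 2)*(b - 2)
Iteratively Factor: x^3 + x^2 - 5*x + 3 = (x - 1)*(x^2 + 2*x - 3) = (x - 1)*(x + 3)*(x - 1)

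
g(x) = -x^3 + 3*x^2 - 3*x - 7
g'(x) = -3*x^2 + 6*x - 3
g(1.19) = -8.01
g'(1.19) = -0.11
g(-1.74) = 12.57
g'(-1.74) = -22.52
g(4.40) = -47.30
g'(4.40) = -34.68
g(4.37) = -46.27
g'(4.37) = -34.07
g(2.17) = -9.60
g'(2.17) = -4.11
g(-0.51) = -4.56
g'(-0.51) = -6.84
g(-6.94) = 492.57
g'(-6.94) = -189.13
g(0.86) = -8.00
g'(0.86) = -0.06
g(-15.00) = 4088.00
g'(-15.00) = -768.00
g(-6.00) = 335.00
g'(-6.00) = -147.00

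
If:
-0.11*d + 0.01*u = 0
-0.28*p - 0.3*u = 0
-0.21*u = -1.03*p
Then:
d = 0.00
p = 0.00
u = 0.00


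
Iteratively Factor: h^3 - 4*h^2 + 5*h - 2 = (h - 1)*(h^2 - 3*h + 2) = (h - 1)^2*(h - 2)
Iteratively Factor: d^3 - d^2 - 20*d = (d - 5)*(d^2 + 4*d) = (d - 5)*(d + 4)*(d)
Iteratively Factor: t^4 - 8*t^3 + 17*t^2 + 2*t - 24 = (t - 2)*(t^3 - 6*t^2 + 5*t + 12) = (t - 4)*(t - 2)*(t^2 - 2*t - 3) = (t - 4)*(t - 3)*(t - 2)*(t + 1)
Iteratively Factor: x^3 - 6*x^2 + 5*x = (x)*(x^2 - 6*x + 5) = x*(x - 5)*(x - 1)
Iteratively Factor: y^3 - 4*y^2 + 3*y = (y)*(y^2 - 4*y + 3) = y*(y - 1)*(y - 3)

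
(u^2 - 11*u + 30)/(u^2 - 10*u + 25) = (u - 6)/(u - 5)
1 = 1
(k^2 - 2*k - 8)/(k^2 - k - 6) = (k - 4)/(k - 3)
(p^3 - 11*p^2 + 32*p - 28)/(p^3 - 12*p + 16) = (p - 7)/(p + 4)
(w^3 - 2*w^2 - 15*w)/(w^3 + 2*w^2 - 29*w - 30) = w*(w + 3)/(w^2 + 7*w + 6)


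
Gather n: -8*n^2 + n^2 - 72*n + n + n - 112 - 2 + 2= -7*n^2 - 70*n - 112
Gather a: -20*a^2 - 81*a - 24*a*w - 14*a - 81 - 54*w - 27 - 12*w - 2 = -20*a^2 + a*(-24*w - 95) - 66*w - 110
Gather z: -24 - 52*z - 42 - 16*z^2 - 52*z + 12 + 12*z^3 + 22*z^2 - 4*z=12*z^3 + 6*z^2 - 108*z - 54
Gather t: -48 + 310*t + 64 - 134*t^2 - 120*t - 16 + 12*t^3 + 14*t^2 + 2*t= 12*t^3 - 120*t^2 + 192*t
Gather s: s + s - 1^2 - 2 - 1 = 2*s - 4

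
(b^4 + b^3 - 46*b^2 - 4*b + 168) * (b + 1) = b^5 + 2*b^4 - 45*b^3 - 50*b^2 + 164*b + 168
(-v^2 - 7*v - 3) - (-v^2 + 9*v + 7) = -16*v - 10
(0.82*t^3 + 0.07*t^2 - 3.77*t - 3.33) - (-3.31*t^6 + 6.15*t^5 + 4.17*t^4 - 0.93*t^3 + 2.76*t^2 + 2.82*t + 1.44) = 3.31*t^6 - 6.15*t^5 - 4.17*t^4 + 1.75*t^3 - 2.69*t^2 - 6.59*t - 4.77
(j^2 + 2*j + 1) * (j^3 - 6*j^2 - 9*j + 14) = j^5 - 4*j^4 - 20*j^3 - 10*j^2 + 19*j + 14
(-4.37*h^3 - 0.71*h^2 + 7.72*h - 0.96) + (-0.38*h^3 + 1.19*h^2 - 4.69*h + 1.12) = -4.75*h^3 + 0.48*h^2 + 3.03*h + 0.16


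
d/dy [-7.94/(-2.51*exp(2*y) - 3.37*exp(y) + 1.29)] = (-39.8588*exp(y) - 26.7578)*exp(y)/(2.51*exp(2*y) + 3.37*exp(y) - 1.29)^2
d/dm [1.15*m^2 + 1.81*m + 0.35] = 2.3*m + 1.81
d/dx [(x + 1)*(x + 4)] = 2*x + 5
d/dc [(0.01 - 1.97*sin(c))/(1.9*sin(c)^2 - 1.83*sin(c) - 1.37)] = (3.743*sin(c)^2 - 0.0379999999999998*sin(c) + 2.7172)*cos(c)/(3.61*sin(c)^4 - 6.954*sin(c)^3 - 1.8571*sin(c)^2 + 5.0142*sin(c) + 1.8769)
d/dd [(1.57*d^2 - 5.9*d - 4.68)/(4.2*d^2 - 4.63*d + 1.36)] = (17.5109*d^2 + 43.5824*d - 29.6924)/(17.64*d^4 - 38.892*d^3 + 32.8609*d^2 - 12.5936*d + 1.8496)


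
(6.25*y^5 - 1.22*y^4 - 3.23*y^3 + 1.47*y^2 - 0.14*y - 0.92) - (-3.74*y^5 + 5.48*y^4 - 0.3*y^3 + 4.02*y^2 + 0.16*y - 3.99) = 9.99*y^5 - 6.7*y^4 - 2.93*y^3 - 2.55*y^2 - 0.3*y + 3.07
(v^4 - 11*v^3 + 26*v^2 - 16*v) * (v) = v^5 - 11*v^4 + 26*v^3 - 16*v^2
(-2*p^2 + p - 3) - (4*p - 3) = -2*p^2 - 3*p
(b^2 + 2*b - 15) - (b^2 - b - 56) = 3*b + 41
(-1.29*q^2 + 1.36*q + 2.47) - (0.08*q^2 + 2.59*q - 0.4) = -1.37*q^2 - 1.23*q + 2.87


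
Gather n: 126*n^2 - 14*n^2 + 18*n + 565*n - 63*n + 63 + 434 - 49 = 112*n^2 + 520*n + 448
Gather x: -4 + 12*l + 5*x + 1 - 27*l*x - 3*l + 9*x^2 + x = 9*l + 9*x^2 + x*(6 - 27*l) - 3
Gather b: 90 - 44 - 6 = 40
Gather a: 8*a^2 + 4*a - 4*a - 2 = 8*a^2 - 2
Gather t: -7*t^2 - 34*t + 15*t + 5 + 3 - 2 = -7*t^2 - 19*t + 6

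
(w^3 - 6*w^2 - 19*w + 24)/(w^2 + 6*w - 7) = (w^2 - 5*w - 24)/(w + 7)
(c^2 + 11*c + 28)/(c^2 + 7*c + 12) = (c + 7)/(c + 3)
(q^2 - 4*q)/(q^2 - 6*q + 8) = q/(q - 2)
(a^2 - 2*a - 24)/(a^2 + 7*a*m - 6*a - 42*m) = (a + 4)/(a + 7*m)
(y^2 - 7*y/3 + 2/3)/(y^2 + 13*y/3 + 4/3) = (3*y^2 - 7*y + 2)/(3*y^2 + 13*y + 4)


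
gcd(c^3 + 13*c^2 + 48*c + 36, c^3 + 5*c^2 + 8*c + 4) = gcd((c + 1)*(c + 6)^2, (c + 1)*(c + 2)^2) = c + 1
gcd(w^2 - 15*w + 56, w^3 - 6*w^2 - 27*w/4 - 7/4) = w - 7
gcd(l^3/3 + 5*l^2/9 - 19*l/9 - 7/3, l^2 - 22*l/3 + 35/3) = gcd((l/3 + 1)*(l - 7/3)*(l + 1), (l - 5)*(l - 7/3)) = l - 7/3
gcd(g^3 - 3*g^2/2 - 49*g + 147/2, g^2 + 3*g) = 1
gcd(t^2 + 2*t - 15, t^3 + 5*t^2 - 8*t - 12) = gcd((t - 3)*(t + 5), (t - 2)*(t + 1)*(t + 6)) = 1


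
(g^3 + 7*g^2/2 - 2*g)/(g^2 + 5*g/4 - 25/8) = 4*g*(2*g^2 + 7*g - 4)/(8*g^2 + 10*g - 25)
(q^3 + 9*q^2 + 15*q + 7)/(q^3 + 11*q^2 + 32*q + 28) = (q^2 + 2*q + 1)/(q^2 + 4*q + 4)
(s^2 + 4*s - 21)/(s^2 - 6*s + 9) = (s + 7)/(s - 3)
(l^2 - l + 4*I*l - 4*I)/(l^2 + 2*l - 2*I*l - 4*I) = (l^2 + l*(-1 + 4*I) - 4*I)/(l^2 + 2*l*(1 - I) - 4*I)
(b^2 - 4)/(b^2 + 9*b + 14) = (b - 2)/(b + 7)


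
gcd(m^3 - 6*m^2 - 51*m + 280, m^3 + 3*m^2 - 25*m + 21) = m + 7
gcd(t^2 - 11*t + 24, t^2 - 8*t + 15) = t - 3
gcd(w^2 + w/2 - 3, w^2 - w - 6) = w + 2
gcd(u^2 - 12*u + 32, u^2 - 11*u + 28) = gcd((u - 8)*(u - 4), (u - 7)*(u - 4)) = u - 4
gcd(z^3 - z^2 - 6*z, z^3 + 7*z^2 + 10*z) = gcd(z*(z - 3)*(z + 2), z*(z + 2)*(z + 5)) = z^2 + 2*z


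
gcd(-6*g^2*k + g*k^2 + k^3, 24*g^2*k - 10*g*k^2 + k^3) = k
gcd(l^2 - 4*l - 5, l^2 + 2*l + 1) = l + 1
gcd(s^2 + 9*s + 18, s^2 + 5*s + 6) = s + 3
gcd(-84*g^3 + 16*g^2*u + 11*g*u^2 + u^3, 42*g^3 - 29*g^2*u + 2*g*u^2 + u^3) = -14*g^2 + 5*g*u + u^2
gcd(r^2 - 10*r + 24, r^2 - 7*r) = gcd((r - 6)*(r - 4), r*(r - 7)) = 1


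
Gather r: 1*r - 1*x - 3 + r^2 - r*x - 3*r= r^2 + r*(-x - 2) - x - 3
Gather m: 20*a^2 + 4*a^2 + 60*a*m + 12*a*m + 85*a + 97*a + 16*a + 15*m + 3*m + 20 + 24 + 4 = 24*a^2 + 198*a + m*(72*a + 18) + 48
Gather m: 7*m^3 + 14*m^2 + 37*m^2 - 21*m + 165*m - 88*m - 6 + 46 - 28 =7*m^3 + 51*m^2 + 56*m + 12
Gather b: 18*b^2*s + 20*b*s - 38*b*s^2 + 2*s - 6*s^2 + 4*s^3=18*b^2*s + b*(-38*s^2 + 20*s) + 4*s^3 - 6*s^2 + 2*s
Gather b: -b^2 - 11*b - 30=-b^2 - 11*b - 30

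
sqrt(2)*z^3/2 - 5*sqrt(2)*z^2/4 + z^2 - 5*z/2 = z*(z - 5/2)*(sqrt(2)*z/2 + 1)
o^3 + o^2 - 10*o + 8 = (o - 2)*(o - 1)*(o + 4)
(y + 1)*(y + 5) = y^2 + 6*y + 5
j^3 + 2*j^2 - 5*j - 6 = (j - 2)*(j + 1)*(j + 3)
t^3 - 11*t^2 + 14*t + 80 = (t - 8)*(t - 5)*(t + 2)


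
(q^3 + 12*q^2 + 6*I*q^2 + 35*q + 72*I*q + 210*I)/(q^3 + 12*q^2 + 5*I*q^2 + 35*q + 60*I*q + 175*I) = (q + 6*I)/(q + 5*I)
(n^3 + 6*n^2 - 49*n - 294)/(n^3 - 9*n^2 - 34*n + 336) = (n + 7)/(n - 8)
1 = 1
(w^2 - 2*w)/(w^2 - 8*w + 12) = w/(w - 6)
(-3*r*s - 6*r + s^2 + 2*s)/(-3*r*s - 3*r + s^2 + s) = (s + 2)/(s + 1)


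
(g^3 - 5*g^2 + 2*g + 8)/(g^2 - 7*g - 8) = (g^2 - 6*g + 8)/(g - 8)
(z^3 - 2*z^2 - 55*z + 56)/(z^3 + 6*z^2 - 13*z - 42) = (z^2 - 9*z + 8)/(z^2 - z - 6)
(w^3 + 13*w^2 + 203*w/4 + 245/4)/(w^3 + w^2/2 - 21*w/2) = (2*w^2 + 19*w + 35)/(2*w*(w - 3))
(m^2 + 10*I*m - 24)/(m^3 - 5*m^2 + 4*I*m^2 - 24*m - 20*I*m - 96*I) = (m + 6*I)/(m^2 - 5*m - 24)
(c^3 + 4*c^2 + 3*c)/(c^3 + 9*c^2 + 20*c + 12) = c*(c + 3)/(c^2 + 8*c + 12)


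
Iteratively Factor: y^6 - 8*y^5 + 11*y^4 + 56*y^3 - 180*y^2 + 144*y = (y - 2)*(y^5 - 6*y^4 - y^3 + 54*y^2 - 72*y) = (y - 2)*(y + 3)*(y^4 - 9*y^3 + 26*y^2 - 24*y) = (y - 2)^2*(y + 3)*(y^3 - 7*y^2 + 12*y) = y*(y - 2)^2*(y + 3)*(y^2 - 7*y + 12) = y*(y - 3)*(y - 2)^2*(y + 3)*(y - 4)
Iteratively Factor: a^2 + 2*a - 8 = (a - 2)*(a + 4)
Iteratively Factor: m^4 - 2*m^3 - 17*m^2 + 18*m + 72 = (m + 2)*(m^3 - 4*m^2 - 9*m + 36) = (m - 4)*(m + 2)*(m^2 - 9) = (m - 4)*(m - 3)*(m + 2)*(m + 3)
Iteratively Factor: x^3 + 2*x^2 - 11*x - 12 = (x - 3)*(x^2 + 5*x + 4) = (x - 3)*(x + 4)*(x + 1)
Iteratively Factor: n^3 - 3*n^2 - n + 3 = (n + 1)*(n^2 - 4*n + 3) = (n - 1)*(n + 1)*(n - 3)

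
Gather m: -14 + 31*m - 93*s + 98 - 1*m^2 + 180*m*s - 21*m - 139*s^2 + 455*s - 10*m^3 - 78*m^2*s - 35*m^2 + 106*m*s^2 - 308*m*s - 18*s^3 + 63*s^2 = -10*m^3 + m^2*(-78*s - 36) + m*(106*s^2 - 128*s + 10) - 18*s^3 - 76*s^2 + 362*s + 84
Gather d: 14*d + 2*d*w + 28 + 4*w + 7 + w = d*(2*w + 14) + 5*w + 35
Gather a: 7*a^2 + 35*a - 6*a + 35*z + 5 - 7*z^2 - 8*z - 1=7*a^2 + 29*a - 7*z^2 + 27*z + 4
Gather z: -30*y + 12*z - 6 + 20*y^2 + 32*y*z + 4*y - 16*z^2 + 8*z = 20*y^2 - 26*y - 16*z^2 + z*(32*y + 20) - 6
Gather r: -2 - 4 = -6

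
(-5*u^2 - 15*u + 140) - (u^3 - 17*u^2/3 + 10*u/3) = -u^3 + 2*u^2/3 - 55*u/3 + 140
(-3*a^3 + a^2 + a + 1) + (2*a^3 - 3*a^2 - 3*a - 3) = -a^3 - 2*a^2 - 2*a - 2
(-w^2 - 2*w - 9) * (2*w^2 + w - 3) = -2*w^4 - 5*w^3 - 17*w^2 - 3*w + 27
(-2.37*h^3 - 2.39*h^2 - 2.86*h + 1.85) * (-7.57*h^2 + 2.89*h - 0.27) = 17.9409*h^5 + 11.243*h^4 + 15.383*h^3 - 21.6246*h^2 + 6.1187*h - 0.4995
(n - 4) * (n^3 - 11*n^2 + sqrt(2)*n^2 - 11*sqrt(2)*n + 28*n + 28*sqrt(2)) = n^4 - 15*n^3 + sqrt(2)*n^3 - 15*sqrt(2)*n^2 + 72*n^2 - 112*n + 72*sqrt(2)*n - 112*sqrt(2)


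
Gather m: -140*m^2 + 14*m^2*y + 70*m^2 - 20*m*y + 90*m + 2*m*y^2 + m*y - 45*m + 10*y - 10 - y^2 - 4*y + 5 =m^2*(14*y - 70) + m*(2*y^2 - 19*y + 45) - y^2 + 6*y - 5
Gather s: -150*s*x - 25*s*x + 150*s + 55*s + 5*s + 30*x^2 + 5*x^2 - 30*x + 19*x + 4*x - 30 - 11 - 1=s*(210 - 175*x) + 35*x^2 - 7*x - 42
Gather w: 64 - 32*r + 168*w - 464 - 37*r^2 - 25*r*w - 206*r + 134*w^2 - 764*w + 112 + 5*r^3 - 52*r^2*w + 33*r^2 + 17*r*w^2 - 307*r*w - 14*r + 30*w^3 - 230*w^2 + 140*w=5*r^3 - 4*r^2 - 252*r + 30*w^3 + w^2*(17*r - 96) + w*(-52*r^2 - 332*r - 456) - 288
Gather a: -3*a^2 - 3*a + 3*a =-3*a^2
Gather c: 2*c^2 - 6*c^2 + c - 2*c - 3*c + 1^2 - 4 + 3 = -4*c^2 - 4*c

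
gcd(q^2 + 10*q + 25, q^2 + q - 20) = q + 5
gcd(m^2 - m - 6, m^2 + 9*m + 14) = m + 2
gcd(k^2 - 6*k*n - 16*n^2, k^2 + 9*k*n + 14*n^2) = k + 2*n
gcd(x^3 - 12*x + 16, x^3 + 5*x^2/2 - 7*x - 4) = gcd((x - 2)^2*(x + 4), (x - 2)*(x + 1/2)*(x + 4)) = x^2 + 2*x - 8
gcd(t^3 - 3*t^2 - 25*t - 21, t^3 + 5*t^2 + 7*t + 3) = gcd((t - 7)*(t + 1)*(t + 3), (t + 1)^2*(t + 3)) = t^2 + 4*t + 3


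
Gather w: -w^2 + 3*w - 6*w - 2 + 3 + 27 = -w^2 - 3*w + 28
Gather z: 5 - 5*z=5 - 5*z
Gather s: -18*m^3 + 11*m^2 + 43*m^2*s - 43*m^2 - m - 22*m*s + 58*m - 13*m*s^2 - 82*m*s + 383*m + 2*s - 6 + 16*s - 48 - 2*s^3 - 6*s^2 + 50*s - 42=-18*m^3 - 32*m^2 + 440*m - 2*s^3 + s^2*(-13*m - 6) + s*(43*m^2 - 104*m + 68) - 96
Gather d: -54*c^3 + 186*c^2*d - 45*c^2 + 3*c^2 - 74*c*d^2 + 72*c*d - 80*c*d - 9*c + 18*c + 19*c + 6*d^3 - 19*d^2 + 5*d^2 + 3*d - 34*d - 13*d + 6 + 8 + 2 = -54*c^3 - 42*c^2 + 28*c + 6*d^3 + d^2*(-74*c - 14) + d*(186*c^2 - 8*c - 44) + 16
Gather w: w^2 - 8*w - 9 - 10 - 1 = w^2 - 8*w - 20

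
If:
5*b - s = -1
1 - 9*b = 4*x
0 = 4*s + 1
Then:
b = -1/4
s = -1/4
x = 13/16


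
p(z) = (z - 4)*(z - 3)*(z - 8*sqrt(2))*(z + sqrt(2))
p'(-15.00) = -26872.85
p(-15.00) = 122262.41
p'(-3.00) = -962.86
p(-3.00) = 953.34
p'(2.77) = 50.96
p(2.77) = -10.11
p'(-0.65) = -114.20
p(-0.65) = -155.18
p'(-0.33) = -55.55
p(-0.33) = -182.03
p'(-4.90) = -2334.57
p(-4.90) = 3973.75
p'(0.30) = 27.93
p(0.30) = -188.61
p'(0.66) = 58.46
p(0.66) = -172.71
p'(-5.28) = -2698.51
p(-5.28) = 4929.01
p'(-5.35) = -2769.10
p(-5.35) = 5120.37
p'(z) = (z - 4)*(z - 3)*(z - 8*sqrt(2)) + (z - 4)*(z - 3)*(z + sqrt(2)) + (z - 4)*(z - 8*sqrt(2))*(z + sqrt(2)) + (z - 3)*(z - 8*sqrt(2))*(z + sqrt(2)) = 4*z^3 - 21*sqrt(2)*z^2 - 21*z^2 - 8*z + 98*sqrt(2)*z - 84*sqrt(2) + 112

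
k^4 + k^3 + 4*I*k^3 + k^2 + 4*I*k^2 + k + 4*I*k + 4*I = (k + 1)*(k - I)*(k + I)*(k + 4*I)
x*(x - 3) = x^2 - 3*x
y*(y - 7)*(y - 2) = y^3 - 9*y^2 + 14*y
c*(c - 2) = c^2 - 2*c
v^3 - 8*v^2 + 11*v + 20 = (v - 5)*(v - 4)*(v + 1)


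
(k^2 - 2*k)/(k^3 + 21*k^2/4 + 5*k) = 4*(k - 2)/(4*k^2 + 21*k + 20)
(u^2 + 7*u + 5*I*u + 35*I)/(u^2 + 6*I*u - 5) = (u + 7)/(u + I)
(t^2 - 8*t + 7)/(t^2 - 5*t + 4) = (t - 7)/(t - 4)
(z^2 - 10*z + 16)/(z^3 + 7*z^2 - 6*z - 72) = (z^2 - 10*z + 16)/(z^3 + 7*z^2 - 6*z - 72)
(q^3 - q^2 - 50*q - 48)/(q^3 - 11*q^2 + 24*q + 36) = (q^2 - 2*q - 48)/(q^2 - 12*q + 36)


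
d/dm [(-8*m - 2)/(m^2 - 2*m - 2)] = 4*(2*m^2 + m + 3)/(m^4 - 4*m^3 + 8*m + 4)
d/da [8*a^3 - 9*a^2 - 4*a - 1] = 24*a^2 - 18*a - 4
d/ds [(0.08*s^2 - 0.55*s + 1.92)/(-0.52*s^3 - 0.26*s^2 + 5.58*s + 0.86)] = (0.0416*s^4 - 0.572*s^3 + 3.2986*s^2 + 1.136*s - 11.1866)/(0.2704*s^6 + 0.2704*s^5 - 5.7356*s^4 - 3.796*s^3 + 30.6892*s^2 + 9.5976*s + 0.7396)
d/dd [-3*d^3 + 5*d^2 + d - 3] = -9*d^2 + 10*d + 1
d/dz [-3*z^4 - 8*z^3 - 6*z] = -12*z^3 - 24*z^2 - 6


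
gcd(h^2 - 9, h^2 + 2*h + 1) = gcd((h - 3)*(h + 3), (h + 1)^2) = 1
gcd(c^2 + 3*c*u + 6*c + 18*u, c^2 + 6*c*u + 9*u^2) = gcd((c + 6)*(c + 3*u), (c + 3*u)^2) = c + 3*u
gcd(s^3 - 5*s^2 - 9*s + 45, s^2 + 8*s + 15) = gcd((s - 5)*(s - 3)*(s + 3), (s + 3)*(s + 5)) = s + 3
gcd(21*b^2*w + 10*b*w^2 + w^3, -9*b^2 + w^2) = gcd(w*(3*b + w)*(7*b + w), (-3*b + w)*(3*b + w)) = 3*b + w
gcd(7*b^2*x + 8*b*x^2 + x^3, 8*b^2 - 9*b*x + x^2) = 1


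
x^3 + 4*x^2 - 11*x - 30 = (x - 3)*(x + 2)*(x + 5)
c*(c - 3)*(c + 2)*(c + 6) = c^4 + 5*c^3 - 12*c^2 - 36*c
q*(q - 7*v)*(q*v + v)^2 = q^4*v^2 - 7*q^3*v^3 + 2*q^3*v^2 - 14*q^2*v^3 + q^2*v^2 - 7*q*v^3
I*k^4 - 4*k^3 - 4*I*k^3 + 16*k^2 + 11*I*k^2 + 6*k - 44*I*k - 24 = (k - 4)*(k - I)*(k + 6*I)*(I*k + 1)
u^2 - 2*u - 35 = (u - 7)*(u + 5)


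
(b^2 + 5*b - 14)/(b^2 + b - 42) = (b - 2)/(b - 6)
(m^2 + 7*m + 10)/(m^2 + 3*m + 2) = (m + 5)/(m + 1)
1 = 1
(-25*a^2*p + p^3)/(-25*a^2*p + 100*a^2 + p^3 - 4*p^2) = p/(p - 4)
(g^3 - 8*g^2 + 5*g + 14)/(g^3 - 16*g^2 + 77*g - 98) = (g + 1)/(g - 7)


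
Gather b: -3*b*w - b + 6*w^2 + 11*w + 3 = b*(-3*w - 1) + 6*w^2 + 11*w + 3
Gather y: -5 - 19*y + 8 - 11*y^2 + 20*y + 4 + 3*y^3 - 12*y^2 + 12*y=3*y^3 - 23*y^2 + 13*y + 7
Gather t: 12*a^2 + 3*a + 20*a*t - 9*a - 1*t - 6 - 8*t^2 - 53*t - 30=12*a^2 - 6*a - 8*t^2 + t*(20*a - 54) - 36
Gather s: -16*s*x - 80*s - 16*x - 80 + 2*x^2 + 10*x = s*(-16*x - 80) + 2*x^2 - 6*x - 80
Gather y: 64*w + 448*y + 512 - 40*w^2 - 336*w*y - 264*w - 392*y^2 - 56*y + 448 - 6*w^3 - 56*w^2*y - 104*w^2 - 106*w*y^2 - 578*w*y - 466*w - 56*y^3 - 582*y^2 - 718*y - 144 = -6*w^3 - 144*w^2 - 666*w - 56*y^3 + y^2*(-106*w - 974) + y*(-56*w^2 - 914*w - 326) + 816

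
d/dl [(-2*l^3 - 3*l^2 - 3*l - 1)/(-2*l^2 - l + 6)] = (4*l^4 + 4*l^3 - 39*l^2 - 40*l - 19)/(4*l^4 + 4*l^3 - 23*l^2 - 12*l + 36)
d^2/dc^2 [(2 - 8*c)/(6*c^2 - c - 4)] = 4*((4*c - 1)*(12*c - 1)^2 + 2*(36*c - 5)*(-6*c^2 + c + 4))/(-6*c^2 + c + 4)^3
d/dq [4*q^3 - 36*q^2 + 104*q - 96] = 12*q^2 - 72*q + 104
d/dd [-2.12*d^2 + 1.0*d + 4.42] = 1.0 - 4.24*d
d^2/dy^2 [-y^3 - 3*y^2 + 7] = -6*y - 6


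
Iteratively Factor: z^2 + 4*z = (z + 4)*(z)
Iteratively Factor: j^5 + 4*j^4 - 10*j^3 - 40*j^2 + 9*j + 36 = (j - 1)*(j^4 + 5*j^3 - 5*j^2 - 45*j - 36) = (j - 1)*(j + 1)*(j^3 + 4*j^2 - 9*j - 36) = (j - 1)*(j + 1)*(j + 3)*(j^2 + j - 12) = (j - 3)*(j - 1)*(j + 1)*(j + 3)*(j + 4)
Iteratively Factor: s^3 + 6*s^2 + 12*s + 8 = (s + 2)*(s^2 + 4*s + 4) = (s + 2)^2*(s + 2)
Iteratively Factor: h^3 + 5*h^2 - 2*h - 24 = (h - 2)*(h^2 + 7*h + 12) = (h - 2)*(h + 3)*(h + 4)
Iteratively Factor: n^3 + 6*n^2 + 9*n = (n)*(n^2 + 6*n + 9) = n*(n + 3)*(n + 3)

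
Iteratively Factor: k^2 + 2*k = (k + 2)*(k)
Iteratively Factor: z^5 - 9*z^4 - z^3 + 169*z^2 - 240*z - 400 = (z - 5)*(z^4 - 4*z^3 - 21*z^2 + 64*z + 80) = (z - 5)*(z + 1)*(z^3 - 5*z^2 - 16*z + 80) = (z - 5)^2*(z + 1)*(z^2 - 16) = (z - 5)^2*(z + 1)*(z + 4)*(z - 4)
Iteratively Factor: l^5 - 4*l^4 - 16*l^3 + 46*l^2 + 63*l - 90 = (l - 5)*(l^4 + l^3 - 11*l^2 - 9*l + 18) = (l - 5)*(l + 3)*(l^3 - 2*l^2 - 5*l + 6) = (l - 5)*(l - 1)*(l + 3)*(l^2 - l - 6) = (l - 5)*(l - 3)*(l - 1)*(l + 3)*(l + 2)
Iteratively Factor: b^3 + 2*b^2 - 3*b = (b)*(b^2 + 2*b - 3) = b*(b + 3)*(b - 1)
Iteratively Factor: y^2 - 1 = (y + 1)*(y - 1)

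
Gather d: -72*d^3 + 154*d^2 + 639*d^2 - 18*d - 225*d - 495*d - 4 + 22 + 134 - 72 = -72*d^3 + 793*d^2 - 738*d + 80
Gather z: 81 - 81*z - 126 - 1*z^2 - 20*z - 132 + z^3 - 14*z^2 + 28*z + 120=z^3 - 15*z^2 - 73*z - 57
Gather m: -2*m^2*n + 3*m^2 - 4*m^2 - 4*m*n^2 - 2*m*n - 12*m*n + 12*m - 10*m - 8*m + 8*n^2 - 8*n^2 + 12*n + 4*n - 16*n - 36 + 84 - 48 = m^2*(-2*n - 1) + m*(-4*n^2 - 14*n - 6)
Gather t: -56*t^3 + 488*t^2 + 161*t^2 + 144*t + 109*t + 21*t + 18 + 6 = -56*t^3 + 649*t^2 + 274*t + 24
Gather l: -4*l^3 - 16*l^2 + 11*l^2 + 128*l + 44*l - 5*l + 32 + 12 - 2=-4*l^3 - 5*l^2 + 167*l + 42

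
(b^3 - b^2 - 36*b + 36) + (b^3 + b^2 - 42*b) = 2*b^3 - 78*b + 36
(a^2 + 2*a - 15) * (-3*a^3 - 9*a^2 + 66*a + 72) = -3*a^5 - 15*a^4 + 93*a^3 + 339*a^2 - 846*a - 1080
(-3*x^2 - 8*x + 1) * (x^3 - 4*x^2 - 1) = -3*x^5 + 4*x^4 + 33*x^3 - x^2 + 8*x - 1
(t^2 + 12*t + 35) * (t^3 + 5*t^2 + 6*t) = t^5 + 17*t^4 + 101*t^3 + 247*t^2 + 210*t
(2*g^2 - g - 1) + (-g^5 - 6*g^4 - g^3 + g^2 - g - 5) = -g^5 - 6*g^4 - g^3 + 3*g^2 - 2*g - 6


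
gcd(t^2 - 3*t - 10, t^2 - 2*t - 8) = t + 2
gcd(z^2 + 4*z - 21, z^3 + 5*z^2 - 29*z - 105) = z + 7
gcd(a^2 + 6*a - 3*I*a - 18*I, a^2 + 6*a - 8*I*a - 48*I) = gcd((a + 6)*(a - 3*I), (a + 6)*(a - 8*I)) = a + 6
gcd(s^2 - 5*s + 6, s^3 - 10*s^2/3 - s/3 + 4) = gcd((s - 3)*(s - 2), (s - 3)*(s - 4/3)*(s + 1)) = s - 3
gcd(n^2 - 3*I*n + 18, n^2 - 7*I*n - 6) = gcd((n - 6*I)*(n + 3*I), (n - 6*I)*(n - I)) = n - 6*I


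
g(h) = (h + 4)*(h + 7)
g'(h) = 2*h + 11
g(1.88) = 52.21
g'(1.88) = 14.76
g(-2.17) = 8.84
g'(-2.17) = 6.66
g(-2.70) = 5.59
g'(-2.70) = 5.60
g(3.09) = 71.54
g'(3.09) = 17.18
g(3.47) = 78.21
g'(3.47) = 17.94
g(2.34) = 59.22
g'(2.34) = 15.68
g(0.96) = 39.48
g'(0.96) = 12.92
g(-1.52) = 13.59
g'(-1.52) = 7.96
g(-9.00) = 10.00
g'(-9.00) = -7.00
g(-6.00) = -2.00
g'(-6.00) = -1.00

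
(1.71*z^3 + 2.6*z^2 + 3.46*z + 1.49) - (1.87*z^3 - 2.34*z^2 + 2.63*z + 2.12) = -0.16*z^3 + 4.94*z^2 + 0.83*z - 0.63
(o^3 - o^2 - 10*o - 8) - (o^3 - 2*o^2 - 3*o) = o^2 - 7*o - 8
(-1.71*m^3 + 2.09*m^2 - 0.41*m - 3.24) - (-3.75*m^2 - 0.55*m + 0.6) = -1.71*m^3 + 5.84*m^2 + 0.14*m - 3.84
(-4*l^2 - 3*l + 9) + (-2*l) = -4*l^2 - 5*l + 9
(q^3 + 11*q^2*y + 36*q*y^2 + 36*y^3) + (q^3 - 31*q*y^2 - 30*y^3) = 2*q^3 + 11*q^2*y + 5*q*y^2 + 6*y^3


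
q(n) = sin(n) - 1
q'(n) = cos(n)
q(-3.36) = -0.78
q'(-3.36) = -0.98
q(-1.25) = -1.95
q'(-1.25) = 0.32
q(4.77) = -2.00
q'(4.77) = 0.06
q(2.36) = -0.30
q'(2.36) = -0.71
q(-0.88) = -1.77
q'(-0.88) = 0.64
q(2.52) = -0.42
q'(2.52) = -0.81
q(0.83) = -0.26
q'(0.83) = 0.67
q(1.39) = -0.02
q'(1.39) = 0.18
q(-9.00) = -1.41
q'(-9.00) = -0.91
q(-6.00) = -0.72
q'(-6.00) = 0.96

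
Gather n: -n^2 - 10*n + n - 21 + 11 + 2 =-n^2 - 9*n - 8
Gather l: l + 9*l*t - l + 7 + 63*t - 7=9*l*t + 63*t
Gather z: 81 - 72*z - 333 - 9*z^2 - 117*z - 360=-9*z^2 - 189*z - 612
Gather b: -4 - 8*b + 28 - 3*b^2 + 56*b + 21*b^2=18*b^2 + 48*b + 24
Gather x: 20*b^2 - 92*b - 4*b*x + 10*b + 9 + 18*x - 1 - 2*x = 20*b^2 - 82*b + x*(16 - 4*b) + 8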